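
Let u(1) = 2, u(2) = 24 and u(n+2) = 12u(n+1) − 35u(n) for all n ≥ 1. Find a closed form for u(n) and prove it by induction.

Claim: u(n) = -5^n + 7^n.

Base cases: u(1) = 2 and -5^1 + 7^1 = 2; u(2) = 24 and -5^2 + 7^2 = 24.
Assume u(j) = -5^j + 7^j for all 1 ≤ j ≤ m, where m ≥ 2.
Then u(m+1) = 12u(m) − 35u(m−1) = 12·(-5^m + 7^m) − 35·(-5^{m−1} + 7^{m−1}) = -(12·5 − 35)5^{m−1} + (12·7 − 35)7^{m−1} = -25·5^{m−1} + 49·7^{m−1} = -5^{m+1} + 7^{m+1}.
So the formula holds for m+1, and by strong induction u(n) = -5^n + 7^n for all n ≥ 1.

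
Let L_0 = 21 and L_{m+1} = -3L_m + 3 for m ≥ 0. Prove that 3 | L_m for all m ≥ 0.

Base case: L_0 = 21 = 3·7, so 3 | L_0.
Assume 3 | L_k, so L_k = 3t for some integer t.
Then L_{k+1} = -3L_k + 3 = -3·(3t) + 3 = 3(-3t + 1), so 3 | L_{k+1}.
By induction, 3 | L_m for all m ≥ 0.

3 | L_m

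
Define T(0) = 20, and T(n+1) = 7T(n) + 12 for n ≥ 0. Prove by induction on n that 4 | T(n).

Base case: T(0) = 20 = 4·5, so 4 | T(0).
Assume 4 | T(m), so T(m) = 4t for some integer t.
Then T(m+1) = 7T(m) + 12 = 7·(4t) + 12 = 4(7t + 3), so 4 | T(m+1).
This completes the inductive step, so 4 | T(n) for all n ≥ 0.

4 | T(n)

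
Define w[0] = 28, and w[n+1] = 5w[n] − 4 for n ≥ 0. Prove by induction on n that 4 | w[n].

Base case: w[0] = 28 = 4·7, so 4 | w[0].
Assume 4 | w[r], so w[r] = 4t for some integer t.
Then w[r+1] = 5w[r] − 4 = 5·(4t) − 4 = 4(5t − 1), so 4 | w[r+1].
This completes the inductive step, so 4 | w[n] for all n ≥ 0.

4 | w[n]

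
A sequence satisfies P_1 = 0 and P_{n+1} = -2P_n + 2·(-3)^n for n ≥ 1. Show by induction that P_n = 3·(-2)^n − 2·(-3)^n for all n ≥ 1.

Base case: P_1 = 0, and 3·(-2)^1 − 2·(-3)^1 = -6 + 6 = 0.
Assume P_k = 3·(-2)^k − 2·(-3)^k for some k ≥ 1.
Then P_{k+1} = -2P_k + 2·(-3)^k = -2·(3·(-2)^k − 2·(-3)^k) + 2·(-3)^k = 3·(-2)^{k+1} + 4·(-3)^k + 2·(-3)^k = 3·(-2)^{k+1} + 6·(-3)^k = 3·(-2)^{k+1} − 2·(-3)^{k+1}.
By induction, P_n = 3·(-2)^n − 2·(-3)^n for all n ≥ 1.

P_n = 3·(-2)^n − 2·(-3)^n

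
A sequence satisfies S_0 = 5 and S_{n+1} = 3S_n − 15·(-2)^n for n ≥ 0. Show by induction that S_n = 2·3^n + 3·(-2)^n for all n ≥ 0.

Base case: S_0 = 5, and 2·3^0 + 3·(-2)^0 = 2 + 3 = 5.
Assume S_j = 2·3^j + 3·(-2)^j for some j ≥ 0.
Then S_{j+1} = 3S_j − 15·(-2)^j = 3·(2·3^j + 3·(-2)^j) − 15·(-2)^j = 2·3^{j+1} + 9·(-2)^j − 15·(-2)^j = 2·3^{j+1} − 6·(-2)^j = 2·3^{j+1} + 3·(-2)^{j+1}.
Hence S_n = 2·3^n + 3·(-2)^n for every n ≥ 0, by induction.

S_n = 2·3^n + 3·(-2)^n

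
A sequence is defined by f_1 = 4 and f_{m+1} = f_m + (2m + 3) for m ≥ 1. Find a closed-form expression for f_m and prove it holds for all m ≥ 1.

Claim: f_m = m^2 + 2m + 1.

Base case: f_1 = 4, and 1^2 + 2·1 + 1 = 4.
Assume f_j = j^2 + 2j + 1.
Then f_{j+1} = f_j + (2j + 3) = (j^2 + 2j + 1) + (2j + 3) = j^2 + 4j + 4,
and (j+1)^2 + 2·(j+1) + 1 = j^2 + 4j + 4.
This completes the inductive step, so f_m = m^2 + 2m + 1 for all m ≥ 1.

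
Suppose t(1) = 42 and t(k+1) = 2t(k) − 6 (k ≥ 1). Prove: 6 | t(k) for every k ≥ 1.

Base case: t(1) = 42 = 6·7, so 6 | t(1).
Assume 6 | t(r), so t(r) = 6s for some integer s.
Then t(r+1) = 2t(r) − 6 = 2·(6s) − 6 = 6(2s − 1), so 6 | t(r+1).
Hence 6 | t(k) for every k ≥ 1, by induction.

6 | t(k)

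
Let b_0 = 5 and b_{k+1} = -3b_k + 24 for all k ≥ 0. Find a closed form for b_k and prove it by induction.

Claim: b_k = -(-3)^k + 6.

Base case: b_0 = 5, and -(-3)^0 + 6 = -1 + 6 = 5.
Assume b_j = -(-3)^j + 6 for some j ≥ 0.
Then b_{j+1} = -3b_j + 24 = -3·(-(-3)^j + 6) + 24 = 3·(-3)^j − 18 + 24 = -(-3)^{j+1} + 6.
So the formula holds for j+1, and by induction b_k = -(-3)^k + 6 for all k ≥ 0.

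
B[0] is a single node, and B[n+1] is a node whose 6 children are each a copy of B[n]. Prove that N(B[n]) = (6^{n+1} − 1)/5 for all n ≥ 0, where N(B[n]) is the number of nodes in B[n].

Base case: N(B[0]) = 1, and (6^{0+1} − 1)/5 = 1.
Assume N(B[r]) = (6^{r+1} − 1)/5.
Then N(B[r+1]) = 1 + 6N(B[r]) = 1 + 6·(6^{r+1} − 1)/5 = 1 + (6^{r+2} − 6)/5 = (5 + 6^{r+2} − 6)/5 = (6^{r+2} − 1)/5.
This completes the inductive step, so N(B[n]) = (6^{n+1} − 1)/5 for all n ≥ 0.

N(B[n]) = (6^{n+1} − 1)/5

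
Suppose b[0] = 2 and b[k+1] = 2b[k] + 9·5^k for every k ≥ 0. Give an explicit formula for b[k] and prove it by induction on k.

Claim: b[k] = -2^k + 3·5^k.

Base case: b[0] = 2, and -2^0 + 3·5^0 = -1 + 3 = 2.
Assume b[m] = -2^m + 3·5^m for some m ≥ 0.
Then b[m+1] = 2b[m] + 9·5^m = 2·(-2^m + 3·5^m) + 9·5^m = -2^{m+1} + 6·5^m + 9·5^m = -2^{m+1} + 15·5^m = -2^{m+1} + 3·5^{m+1}.
So the formula holds for m+1, and by induction b[k] = -2^k + 3·5^k for all k ≥ 0.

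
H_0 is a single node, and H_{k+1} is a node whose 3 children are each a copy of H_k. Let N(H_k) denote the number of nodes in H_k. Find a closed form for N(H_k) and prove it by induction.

Claim: N(H_k) = (3^{k+1} − 1)/2.

Base case: N(H_0) = 1, and (3^{0+1} − 1)/2 = 1.
Assume N(H_r) = (3^{r+1} − 1)/2.
Then N(H_{r+1}) = 1 + 3N(H_r) = 1 + 3·(3^{r+1} − 1)/2 = 1 + (3^{r+2} − 3)/2 = (2 + 3^{r+2} − 3)/2 = (3^{r+2} − 1)/2.
This completes the inductive step, so N(H_k) = (3^{k+1} − 1)/2 for all k ≥ 0.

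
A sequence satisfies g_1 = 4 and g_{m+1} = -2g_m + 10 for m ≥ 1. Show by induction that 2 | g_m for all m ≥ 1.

Base case: g_1 = 4 = 2·2, so 2 | g_1.
Assume 2 | g_r, so g_r = 2t for some integer t.
Then g_{r+1} = -2g_r + 10 = -2·(2t) + 10 = 2(-2t + 5), so 2 | g_{r+1}.
By induction, 2 | g_m for all m ≥ 1.

2 | g_m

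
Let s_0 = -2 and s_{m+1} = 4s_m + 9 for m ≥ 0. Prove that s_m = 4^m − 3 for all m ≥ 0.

Base case: s_0 = -2, and 4^0 − 3 = 1 − 3 = -2.
Assume s_r = 4^r − 3 for some r ≥ 0.
Then s_{r+1} = 4s_r + 9 = 4·(4^r − 3) + 9 = 4^{r+1} − 12 + 9 = 4^{r+1} − 3.
So the formula holds for r+1, and by induction s_m = 4^m − 3 for all m ≥ 0.

s_m = 4^m − 3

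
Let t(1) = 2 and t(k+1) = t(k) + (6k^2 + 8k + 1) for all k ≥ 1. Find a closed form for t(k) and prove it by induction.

Claim: t(k) = 2k^3 + k^2 − 2k + 1.

Base case: t(1) = 2, and 2·1^3 + 1^2 − 2·1 + 1 = 2.
Assume t(j) = 2j^3 + j^2 − 2j + 1.
Then t(j+1) = t(j) + (6j^2 + 8j + 1) = (2j^3 + j^2 − 2j + 1) + (6j^2 + 8j + 1) = 2j^3 + 7j^2 + 6j + 2,
and 2·(j+1)^3 + (j+1)^2 − 2·(j+1) + 1 = 2j^3 + 7j^2 + 6j + 2.
Hence t(k) = 2k^3 + k^2 − 2k + 1 for every k ≥ 1, by induction.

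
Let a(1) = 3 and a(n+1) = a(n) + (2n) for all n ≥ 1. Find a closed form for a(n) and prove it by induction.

Claim: a(n) = n^2 − n + 3.

Base case: a(1) = 3, and 1^2 − 1 + 3 = 3.
Assume a(r) = r^2 − r + 3.
Then a(r+1) = a(r) + (2r) = (r^2 − r + 3) + (2r) = r^2 + r + 3,
and (r+1)^2 − (r+1) + 3 = r^2 + r + 3.
By induction, a(n) = n^2 − n + 3 for all n ≥ 1.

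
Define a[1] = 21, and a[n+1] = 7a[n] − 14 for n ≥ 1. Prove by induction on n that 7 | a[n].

Base case: a[1] = 21 = 7·3, so 7 | a[1].
Assume 7 | a[m], so a[m] = 7t for some integer t.
Then a[m+1] = 7a[m] − 14 = 7·(7t) − 14 = 7(7t − 2), so 7 | a[m+1].
So the property holds for m+1, and by induction 7 | a[n] for all n ≥ 1.

7 | a[n]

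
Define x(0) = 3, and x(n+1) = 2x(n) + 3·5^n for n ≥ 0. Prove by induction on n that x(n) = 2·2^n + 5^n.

Base case: x(0) = 3, and 2·2^0 + 5^0 = 2 + 1 = 3.
Assume x(j) = 2·2^j + 5^j for some j ≥ 0.
Then x(j+1) = 2x(j) + 3·5^j = 2·(2·2^j + 5^j) + 3·5^j = 2·2^{j+1} + 2·5^j + 3·5^j = 2·2^{j+1} + 5·5^j = 2·2^{j+1} + 5^{j+1}.
Hence x(n) = 2·2^n + 5^n for every n ≥ 0, by induction.

x(n) = 2·2^n + 5^n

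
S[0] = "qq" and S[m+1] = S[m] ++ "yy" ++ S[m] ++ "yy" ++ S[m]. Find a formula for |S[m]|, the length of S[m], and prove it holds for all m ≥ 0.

Claim: |S[m]| = 4·3^m − 2.

Base case: |S[0]| = 2, and 4·3^0 − 2 = 2.
Assume |S[k]| = 4·3^k − 2.
Then |S[k+1]| = 3|S[k]| + 4 = 3(4·3^k − 2) + 4 = 4·3^{k+1} − 6 + 4 = 4·3^{k+1} − 2.
This completes the inductive step, so |S[m]| = 4·3^m − 2 for all m ≥ 0.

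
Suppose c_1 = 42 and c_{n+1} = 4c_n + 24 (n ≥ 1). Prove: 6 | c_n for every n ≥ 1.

Base case: c_1 = 42 = 6·7, so 6 | c_1.
Assume 6 | c_r, so c_r = 6t for some integer t.
Then c_{r+1} = 4c_r + 24 = 4·(6t) + 24 = 6(4t + 4), so 6 | c_{r+1}.
By induction, 6 | c_n for all n ≥ 1.

6 | c_n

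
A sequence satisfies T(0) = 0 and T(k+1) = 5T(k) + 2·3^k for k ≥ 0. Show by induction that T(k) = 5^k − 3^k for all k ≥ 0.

Base case: T(0) = 0, and 5^0 − 3^0 = 1 − 1 = 0.
Assume T(r) = 5^r − 3^r for some r ≥ 0.
Then T(r+1) = 5T(r) + 2·3^r = 5·(5^r − 3^r) + 2·3^r = 5^{r+1} − 5·3^r + 2·3^r = 5^{r+1} − 3·3^r = 5^{r+1} − 3^{r+1}.
This completes the inductive step, so T(k) = 5^k − 3^k for all k ≥ 0.

T(k) = 5^k − 3^k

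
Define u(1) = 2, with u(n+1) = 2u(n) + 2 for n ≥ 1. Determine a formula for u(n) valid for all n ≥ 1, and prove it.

Claim: u(n) = 2^{n+1} − 2.

Base case: u(1) = 2, and 2^{1+1} − 2 = 4 − 2 = 2.
Assume u(j) = 2^{j+1} − 2 for some j ≥ 1.
Then u(j+1) = 2u(j) + 2 = 2·(2^{j+1} − 2) + 2 = 2^{j+2} − 4 + 2 = 2^{j+2} − 2.
Hence u(n) = 2^{n+1} − 2 for every n ≥ 1, by induction.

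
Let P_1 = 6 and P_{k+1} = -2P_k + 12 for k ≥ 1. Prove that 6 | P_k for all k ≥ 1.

Base case: P_1 = 6 = 6·1, so 6 | P_1.
Assume 6 | P_j, so P_j = 6t for some integer t.
Then P_{j+1} = -2P_j + 12 = -2·(6t) + 12 = 6(-2t + 2), so 6 | P_{j+1}.
Hence 6 | P_k for every k ≥ 1, by induction.

6 | P_k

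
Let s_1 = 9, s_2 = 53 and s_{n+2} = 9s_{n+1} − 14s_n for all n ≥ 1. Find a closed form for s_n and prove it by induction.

Claim: s_n = 7^n + 2^n.

Base cases: s_1 = 9 and 7^1 + 2^1 = 9; s_2 = 53 and 7^2 + 2^2 = 53.
Assume s_j = 7^j + 2^j for all 1 ≤ j ≤ m, where m ≥ 2.
Then s_{m+1} = 9s_m − 14s_{m−1} = 9·(7^m + 2^m) − 14·(7^{m−1} + 2^{m−1}) = (9·7 − 14)7^{m−1} + (9·2 − 14)2^{m−1} = 49·7^{m−1} + 4·2^{m−1} = 7^{m+1} + 2^{m+1}.
So the formula holds for m+1, and by strong induction s_n = 7^n + 2^n for all n ≥ 1.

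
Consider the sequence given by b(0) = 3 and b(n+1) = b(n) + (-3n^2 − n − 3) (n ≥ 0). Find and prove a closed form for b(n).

Claim: b(n) = -n^3 + n^2 − 3n + 3.

Base case: b(0) = 3, and -0^3 + 0^2 − 3·0 + 3 = 3.
Assume b(j) = -j^3 + j^2 − 3j + 3.
Then b(j+1) = b(j) + (-3j^2 − j − 3) = (-j^3 + j^2 − 3j + 3) + (-3j^2 − j − 3) = -j^3 − 2j^2 − 4j,
and -(j+1)^3 + (j+1)^2 − 3·(j+1) + 3 = -j^3 − 2j^2 − 4j.
By induction, b(n) = -n^3 + n^2 − 3n + 3 for all n ≥ 0.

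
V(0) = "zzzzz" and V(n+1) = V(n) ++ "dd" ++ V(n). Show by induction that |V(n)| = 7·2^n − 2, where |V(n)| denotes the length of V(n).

Base case: |V(0)| = 5, and 7·2^0 − 2 = 5.
Assume |V(r)| = 7·2^r − 2.
Then |V(r+1)| = |V(r)| + 2 + |V(r)| = 2|V(r)| + 2 = 2(7·2^r − 2) + 2 = 7·2^{r+1} − 4 + 2 = 7·2^{r+1} − 2.
By induction, |V(n)| = 7·2^n − 2 for all n ≥ 0.

|V(n)| = 7·2^n − 2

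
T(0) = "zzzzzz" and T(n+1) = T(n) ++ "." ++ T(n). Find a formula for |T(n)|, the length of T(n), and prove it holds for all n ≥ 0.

Claim: |T(n)| = 7·2^n − 1.

Base case: |T(0)| = 6, and 7·2^0 − 1 = 6.
Assume |T(r)| = 7·2^r − 1.
Then |T(r+1)| = |T(r)| + 1 + |T(r)| = 2|T(r)| + 1 = 2(7·2^r − 1) + 1 = 7·2^{r+1} − 2 + 1 = 7·2^{r+1} − 1.
Hence |T(n)| = 7·2^n − 1 for every n ≥ 0, by induction.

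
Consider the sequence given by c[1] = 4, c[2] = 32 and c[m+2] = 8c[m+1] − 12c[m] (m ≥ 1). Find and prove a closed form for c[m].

Claim: c[m] = -2^m + 6^m.

Base cases: c[1] = 4 and -2^1 + 6^1 = 4; c[2] = 32 and -2^2 + 6^2 = 32.
Assume c[i] = -2^i + 6^i for all 1 ≤ i ≤ j, where j ≥ 2.
Then c[j+1] = 8c[j] − 12c[j−1] = 8·(-2^j + 6^j) − 12·(-2^{j−1} + 6^{j−1}) = -(8·2 − 12)2^{j−1} + (8·6 − 12)6^{j−1} = -4·2^{j−1} + 36·6^{j−1} = -2^{j+1} + 6^{j+1}.
Hence c[m] = -2^m + 6^m for every m ≥ 1, by strong induction.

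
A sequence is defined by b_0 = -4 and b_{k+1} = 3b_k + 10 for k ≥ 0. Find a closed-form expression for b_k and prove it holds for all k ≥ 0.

Claim: b_k = 3^k − 5.

Base case: b_0 = -4, and 3^0 − 5 = 1 − 5 = -4.
Assume b_j = 3^j − 5 for some j ≥ 0.
Then b_{j+1} = 3b_j + 10 = 3·(3^j − 5) + 10 = 3^{j+1} − 15 + 10 = 3^{j+1} − 5.
By induction, b_k = 3^k − 5 for all k ≥ 0.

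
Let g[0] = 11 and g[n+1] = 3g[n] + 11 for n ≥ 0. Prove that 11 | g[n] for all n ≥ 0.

Base case: g[0] = 11 = 11·1, so 11 | g[0].
Assume 11 | g[m], so g[m] = 11t for some integer t.
Then g[m+1] = 3g[m] + 11 = 3·(11t) + 11 = 11(3t + 1), so 11 | g[m+1].
Hence 11 | g[n] for every n ≥ 0, by induction.

11 | g[n]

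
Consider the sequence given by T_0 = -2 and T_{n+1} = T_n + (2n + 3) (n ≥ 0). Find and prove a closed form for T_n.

Claim: T_n = n^2 + 2n − 2.

Base case: T_0 = -2, and 0^2 + 2·0 − 2 = -2.
Assume T_m = m^2 + 2m − 2.
Then T_{m+1} = T_m + (2m + 3) = (m^2 + 2m − 2) + (2m + 3) = m^2 + 4m + 1,
and (m+1)^2 + 2·(m+1) − 2 = m^2 + 4m + 1.
Hence T_n = n^2 + 2n − 2 for every n ≥ 0, by induction.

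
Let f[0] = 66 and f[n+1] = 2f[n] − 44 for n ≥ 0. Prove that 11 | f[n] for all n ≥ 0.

Base case: f[0] = 66 = 11·6, so 11 | f[0].
Assume 11 | f[r], so f[r] = 11t for some integer t.
Then f[r+1] = 2f[r] − 44 = 2·(11t) − 44 = 11(2t − 4), so 11 | f[r+1].
Hence 11 | f[n] for every n ≥ 0, by induction.

11 | f[n]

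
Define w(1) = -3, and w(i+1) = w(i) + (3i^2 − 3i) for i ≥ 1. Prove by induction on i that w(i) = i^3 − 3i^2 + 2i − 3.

Base case: w(1) = -3, and 1^3 − 3·1^2 + 2·1 − 3 = -3.
Assume w(r) = r^3 − 3r^2 + 2r − 3.
Then w(r+1) = w(r) + (3r^2 − 3r) = (r^3 − 3r^2 + 2r − 3) + (3r^2 − 3r) = r^3 − r − 3,
and (r+1)^3 − 3·(r+1)^2 + 2·(r+1) − 3 = r^3 − r − 3.
Hence w(i) = i^3 − 3i^2 + 2i − 3 for every i ≥ 1, by induction.

w(i) = i^3 − 3i^2 + 2i − 3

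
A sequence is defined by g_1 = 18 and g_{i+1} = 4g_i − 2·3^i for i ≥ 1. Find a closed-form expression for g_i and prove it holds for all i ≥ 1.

Claim: g_i = 3·4^i + 2·3^i.

Base case: g_1 = 18, and 3·4^1 + 2·3^1 = 12 + 6 = 18.
Assume g_m = 3·4^m + 2·3^m for some m ≥ 1.
Then g_{m+1} = 4g_m − 2·3^m = 4·(3·4^m + 2·3^m) − 2·3^m = 3·4^{m+1} + 8·3^m − 2·3^m = 3·4^{m+1} + 6·3^m = 3·4^{m+1} + 2·3^{m+1}.
So the formula holds for m+1, and by induction g_i = 3·4^i + 2·3^i for all i ≥ 1.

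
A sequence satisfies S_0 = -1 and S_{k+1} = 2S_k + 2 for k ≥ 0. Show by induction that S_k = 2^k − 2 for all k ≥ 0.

Base case: S_0 = -1, and 2^0 − 2 = 1 − 2 = -1.
Assume S_m = 2^m − 2 for some m ≥ 0.
Then S_{m+1} = 2S_m + 2 = 2·(2^m − 2) + 2 = 2^{m+1} − 4 + 2 = 2^{m+1} − 2.
By induction, S_k = 2^k − 2 for all k ≥ 0.

S_k = 2^k − 2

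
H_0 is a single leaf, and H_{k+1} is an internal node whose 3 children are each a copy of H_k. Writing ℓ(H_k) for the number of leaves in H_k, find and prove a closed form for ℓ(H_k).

Claim: ℓ(H_k) = 3^k.

Base case: ℓ(H_0) = 1, and 3^0 = 1.
Assume ℓ(H_m) = 3^m.
Then ℓ(H_{m+1}) = 3·ℓ(H_m) = 3·3^m = 3^{m+1}.
Hence ℓ(H_k) = 3^k for every k ≥ 0, by induction.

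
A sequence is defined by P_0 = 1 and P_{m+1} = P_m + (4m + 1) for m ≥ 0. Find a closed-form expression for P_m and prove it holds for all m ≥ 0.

Claim: P_m = 2m^2 − m + 1.

Base case: P_0 = 1, and 2·0^2 − 0 + 1 = 1.
Assume P_j = 2j^2 − j + 1.
Then P_{j+1} = P_j + (4j + 1) = (2j^2 − j + 1) + (4j + 1) = 2j^2 + 3j + 2,
and 2·(j+1)^2 − (j+1) + 1 = 2j^2 + 3j + 2.
Hence P_m = 2m^2 − m + 1 for every m ≥ 0, by induction.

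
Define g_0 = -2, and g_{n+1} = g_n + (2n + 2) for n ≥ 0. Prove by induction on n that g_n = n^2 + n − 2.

Base case: g_0 = -2, and 0^2 + 0 − 2 = -2.
Assume g_r = r^2 + r − 2.
Then g_{r+1} = g_r + (2r + 2) = (r^2 + r − 2) + (2r + 2) = r^2 + 3r,
and (r+1)^2 + (r+1) − 2 = r^2 + 3r.
Hence g_n = n^2 + n − 2 for every n ≥ 0, by induction.

g_n = n^2 + n − 2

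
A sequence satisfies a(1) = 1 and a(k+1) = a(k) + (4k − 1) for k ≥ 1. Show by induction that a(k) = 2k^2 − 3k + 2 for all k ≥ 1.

Base case: a(1) = 1, and 2·1^2 − 3·1 + 2 = 1.
Assume a(r) = 2r^2 − 3r + 2.
Then a(r+1) = a(r) + (4r − 1) = (2r^2 − 3r + 2) + (4r − 1) = 2r^2 + r + 1,
and 2·(r+1)^2 − 3·(r+1) + 2 = 2r^2 + r + 1.
Hence a(k) = 2k^2 − 3k + 2 for every k ≥ 1, by induction.

a(k) = 2k^2 − 3k + 2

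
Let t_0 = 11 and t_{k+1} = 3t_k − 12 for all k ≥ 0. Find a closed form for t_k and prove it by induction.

Claim: t_k = 5·3^k + 6.

Base case: t_0 = 11, and 5·3^0 + 6 = 5 + 6 = 11.
Assume t_j = 5·3^j + 6 for some j ≥ 0.
Then t_{j+1} = 3t_j − 12 = 3·(5·3^j + 6) − 12 = 15·3^j + 18 − 12 = 5·3^{j+1} + 6.
So the formula holds for j+1, and by induction t_k = 5·3^k + 6 for all k ≥ 0.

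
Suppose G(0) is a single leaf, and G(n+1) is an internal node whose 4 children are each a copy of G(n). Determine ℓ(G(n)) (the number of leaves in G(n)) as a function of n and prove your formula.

Claim: ℓ(G(n)) = 4^n.

Base case: ℓ(G(0)) = 1, and 4^0 = 1.
Assume ℓ(G(m)) = 4^m.
Then ℓ(G(m+1)) = 4·ℓ(G(m)) = 4·4^m = 4^{m+1}.
This completes the inductive step, so ℓ(G(n)) = 4^n for all n ≥ 0.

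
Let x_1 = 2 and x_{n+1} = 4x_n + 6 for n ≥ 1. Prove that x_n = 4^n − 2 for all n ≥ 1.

Base case: x_1 = 2, and 4^1 − 2 = 4 − 2 = 2.
Assume x_k = 4^k − 2 for some k ≥ 1.
Then x_{k+1} = 4x_k + 6 = 4·(4^k − 2) + 6 = 4^{k+1} − 8 + 6 = 4^{k+1} − 2.
Hence x_n = 4^n − 2 for every n ≥ 1, by induction.

x_n = 4^n − 2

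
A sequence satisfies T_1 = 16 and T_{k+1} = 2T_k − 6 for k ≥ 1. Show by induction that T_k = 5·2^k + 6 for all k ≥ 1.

Base case: T_1 = 16, and 5·2^1 + 6 = 10 + 6 = 16.
Assume T_j = 5·2^j + 6 for some j ≥ 1.
Then T_{j+1} = 2T_j − 6 = 2·(5·2^j + 6) − 6 = 10·2^j + 12 − 6 = 5·2^{j+1} + 6.
Hence T_k = 5·2^k + 6 for every k ≥ 1, by induction.

T_k = 5·2^k + 6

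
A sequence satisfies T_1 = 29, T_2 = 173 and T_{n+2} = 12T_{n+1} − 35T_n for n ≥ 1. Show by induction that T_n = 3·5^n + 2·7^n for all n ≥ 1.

Base cases: T_1 = 29 and 3·5^1 + 2·7^1 = 29; T_2 = 173 and 3·5^2 + 2·7^2 = 173.
Assume T_j = 3·5^j + 2·7^j for all 1 ≤ j ≤ r, where r ≥ 2.
Then T_{r+1} = 12T_r − 35T_{r−1} = 12·(3·5^r + 2·7^r) − 35·(3·5^{r−1} + 2·7^{r−1}) = 3·(12·5 − 35)5^{r−1} + 2·(12·7 − 35)7^{r−1} = 75·5^{r−1} + 98·7^{r−1} = 3·5^{r+1} + 2·7^{r+1}.
By strong induction, T_n = 3·5^n + 2·7^n for all n ≥ 1.

T_n = 3·5^n + 2·7^n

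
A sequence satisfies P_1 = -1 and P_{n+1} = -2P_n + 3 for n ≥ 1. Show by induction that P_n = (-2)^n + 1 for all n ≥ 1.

Base case: P_1 = -1, and (-2)^1 + 1 = -2 + 1 = -1.
Assume P_m = (-2)^m + 1 for some m ≥ 1.
Then P_{m+1} = -2P_m + 3 = -2·((-2)^m + 1) + 3 = -2·(-2)^m − 2 + 3 = (-2)^{m+1} + 1.
By induction, P_n = (-2)^n + 1 for all n ≥ 1.

P_n = (-2)^n + 1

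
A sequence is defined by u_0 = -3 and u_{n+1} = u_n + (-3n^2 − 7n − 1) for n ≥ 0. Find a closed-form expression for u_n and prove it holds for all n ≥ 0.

Claim: u_n = -n^3 − 2n^2 + 2n − 3.

Base case: u_0 = -3, and -0^3 − 2·0^2 + 2·0 − 3 = -3.
Assume u_m = -m^3 − 2m^2 + 2m − 3.
Then u_{m+1} = u_m + (-3m^2 − 7m − 1) = (-m^3 − 2m^2 + 2m − 3) + (-3m^2 − 7m − 1) = -m^3 − 5m^2 − 5m − 4,
and -(m+1)^3 − 2·(m+1)^2 + 2·(m+1) − 3 = -m^3 − 5m^2 − 5m − 4.
Hence u_n = -n^3 − 2n^2 + 2n − 3 for every n ≥ 0, by induction.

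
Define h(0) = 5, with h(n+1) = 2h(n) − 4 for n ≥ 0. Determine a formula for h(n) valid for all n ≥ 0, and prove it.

Claim: h(n) = 2^n + 4.

Base case: h(0) = 5, and 2^0 + 4 = 1 + 4 = 5.
Assume h(r) = 2^r + 4 for some r ≥ 0.
Then h(r+1) = 2h(r) − 4 = 2·(2^r + 4) − 4 = 2^{r+1} + 8 − 4 = 2^{r+1} + 4.
Hence h(n) = 2^n + 4 for every n ≥ 0, by induction.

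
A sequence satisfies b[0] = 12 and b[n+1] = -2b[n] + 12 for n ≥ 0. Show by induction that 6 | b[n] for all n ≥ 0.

Base case: b[0] = 12 = 6·2, so 6 | b[0].
Assume 6 | b[m], so b[m] = 6t for some integer t.
Then b[m+1] = -2b[m] + 12 = -2·(6t) + 12 = 6(-2t + 2), so 6 | b[m+1].
This completes the inductive step, so 6 | b[n] for all n ≥ 0.

6 | b[n]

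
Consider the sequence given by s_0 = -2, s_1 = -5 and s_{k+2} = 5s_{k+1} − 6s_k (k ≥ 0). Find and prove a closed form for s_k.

Claim: s_k = -3^k − 2^k.

Base cases: s_0 = -2 and -3^0 − 2^0 = -2; s_1 = -5 and -3^1 − 2^1 = -5.
Assume s_j = -3^j − 2^j for all 0 ≤ j ≤ r, where r ≥ 1.
Then s_{r+1} = 5s_r − 6s_{r−1} = 5·(-3^r − 2^r) − 6·(-3^{r−1} − 2^{r−1}) = -(5·3 − 6)3^{r−1} − (5·2 − 6)2^{r−1} = -9·3^{r−1} − 4·2^{r−1} = -3^{r+1} − 2^{r+1}.
This completes the inductive step, so s_k = -3^k − 2^k for all k ≥ 0.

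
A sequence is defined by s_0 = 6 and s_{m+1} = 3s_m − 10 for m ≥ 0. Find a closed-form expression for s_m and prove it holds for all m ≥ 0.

Claim: s_m = 3^m + 5.

Base case: s_0 = 6, and 3^0 + 5 = 1 + 5 = 6.
Assume s_r = 3^r + 5 for some r ≥ 0.
Then s_{r+1} = 3s_r − 10 = 3·(3^r + 5) − 10 = 3^{r+1} + 15 − 10 = 3^{r+1} + 5.
Hence s_m = 3^m + 5 for every m ≥ 0, by induction.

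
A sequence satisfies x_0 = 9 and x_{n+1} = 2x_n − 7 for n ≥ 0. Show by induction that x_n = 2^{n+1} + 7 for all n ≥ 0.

Base case: x_0 = 9, and 2^{0+1} + 7 = 2 + 7 = 9.
Assume x_k = 2^{k+1} + 7 for some k ≥ 0.
Then x_{k+1} = 2x_k − 7 = 2·(2^{k+1} + 7) − 7 = 2^{k+2} + 14 − 7 = 2^{k+2} + 7.
By induction, x_n = 2^{n+1} + 7 for all n ≥ 0.

x_n = 2^{n+1} + 7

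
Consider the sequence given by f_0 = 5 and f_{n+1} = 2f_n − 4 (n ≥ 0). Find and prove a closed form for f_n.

Claim: f_n = 2^n + 4.

Base case: f_0 = 5, and 2^0 + 4 = 1 + 4 = 5.
Assume f_m = 2^m + 4 for some m ≥ 0.
Then f_{m+1} = 2f_m − 4 = 2·(2^m + 4) − 4 = 2^{m+1} + 8 − 4 = 2^{m+1} + 4.
So the formula holds for m+1, and by induction f_n = 2^n + 4 for all n ≥ 0.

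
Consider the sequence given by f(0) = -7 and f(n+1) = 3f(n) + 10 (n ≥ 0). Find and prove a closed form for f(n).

Claim: f(n) = -2·3^n − 5.

Base case: f(0) = -7, and -2·3^0 − 5 = -2 − 5 = -7.
Assume f(j) = -2·3^j − 5 for some j ≥ 0.
Then f(j+1) = 3f(j) + 10 = 3·(-2·3^j − 5) + 10 = -6·3^j − 15 + 10 = -2·3^{j+1} − 5.
This completes the inductive step, so f(n) = -2·3^n − 5 for all n ≥ 0.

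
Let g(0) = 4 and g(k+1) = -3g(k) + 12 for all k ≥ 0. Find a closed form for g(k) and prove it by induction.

Claim: g(k) = (-3)^k + 3.

Base case: g(0) = 4, and (-3)^0 + 3 = 1 + 3 = 4.
Assume g(m) = (-3)^m + 3 for some m ≥ 0.
Then g(m+1) = -3g(m) + 12 = -3·((-3)^m + 3) + 12 = -3·(-3)^m − 9 + 12 = (-3)^{m+1} + 3.
So the formula holds for m+1, and by induction g(k) = (-3)^k + 3 for all k ≥ 0.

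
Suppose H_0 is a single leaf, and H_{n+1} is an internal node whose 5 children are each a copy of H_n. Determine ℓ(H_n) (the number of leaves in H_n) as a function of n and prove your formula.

Claim: ℓ(H_n) = 5^n.

Base case: ℓ(H_0) = 1, and 5^0 = 1.
Assume ℓ(H_k) = 5^k.
Then ℓ(H_{k+1}) = 5·ℓ(H_k) = 5·5^k = 5^{k+1}.
So the formula holds for k+1, and by induction ℓ(H_n) = 5^n for all n ≥ 0.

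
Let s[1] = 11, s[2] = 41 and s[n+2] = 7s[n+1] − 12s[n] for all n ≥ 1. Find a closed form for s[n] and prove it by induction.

Claim: s[n] = 2·4^n + 3^n.

Base cases: s[1] = 11 and 2·4^1 + 3^1 = 11; s[2] = 41 and 2·4^2 + 3^2 = 41.
Assume s[j] = 2·4^j + 3^j for all 1 ≤ j ≤ m, where m ≥ 2.
Then s[m+1] = 7s[m] − 12s[m−1] = 7·(2·4^m + 3^m) − 12·(2·4^{m−1} + 3^{m−1}) = 2·(7·4 − 12)4^{m−1} + (7·3 − 12)3^{m−1} = 32·4^{m−1} + 9·3^{m−1} = 2·4^{m+1} + 3^{m+1}.
Hence s[n] = 2·4^n + 3^n for every n ≥ 1, by strong induction.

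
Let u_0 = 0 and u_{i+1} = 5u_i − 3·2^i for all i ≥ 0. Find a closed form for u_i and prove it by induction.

Claim: u_i = -5^i + 2^i.

Base case: u_0 = 0, and -5^0 + 2^0 = -1 + 1 = 0.
Assume u_k = -5^k + 2^k for some k ≥ 0.
Then u_{k+1} = 5u_k − 3·2^k = 5·(-5^k + 2^k) − 3·2^k = -5^{k+1} + 5·2^k − 3·2^k = -5^{k+1} + 2·2^k = -5^{k+1} + 2^{k+1}.
This completes the inductive step, so u_i = -5^i + 2^i for all i ≥ 0.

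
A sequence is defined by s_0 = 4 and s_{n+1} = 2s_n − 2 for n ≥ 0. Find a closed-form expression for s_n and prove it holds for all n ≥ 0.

Claim: s_n = 2^{n+1} + 2.

Base case: s_0 = 4, and 2^{0+1} + 2 = 2 + 2 = 4.
Assume s_j = 2^{j+1} + 2 for some j ≥ 0.
Then s_{j+1} = 2s_j − 2 = 2·(2^{j+1} + 2) − 2 = 2^{j+2} + 4 − 2 = 2^{j+2} + 2.
By induction, s_n = 2^{n+1} + 2 for all n ≥ 0.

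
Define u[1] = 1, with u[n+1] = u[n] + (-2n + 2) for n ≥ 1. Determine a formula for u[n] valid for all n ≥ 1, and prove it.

Claim: u[n] = -n^2 + 3n − 1.

Base case: u[1] = 1, and -1^2 + 3·1 − 1 = 1.
Assume u[m] = -m^2 + 3m − 1.
Then u[m+1] = u[m] + (-2m + 2) = (-m^2 + 3m − 1) + (-2m + 2) = -m^2 + m + 1,
and -(m+1)^2 + 3·(m+1) − 1 = -m^2 + m + 1.
By induction, u[n] = -n^2 + 3n − 1 for all n ≥ 1.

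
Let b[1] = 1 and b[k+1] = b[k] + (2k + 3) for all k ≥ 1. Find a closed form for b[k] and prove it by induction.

Claim: b[k] = k^2 + 2k − 2.

Base case: b[1] = 1, and 1^2 + 2·1 − 2 = 1.
Assume b[j] = j^2 + 2j − 2.
Then b[j+1] = b[j] + (2j + 3) = (j^2 + 2j − 2) + (2j + 3) = j^2 + 4j + 1,
and (j+1)^2 + 2·(j+1) − 2 = j^2 + 4j + 1.
This completes the inductive step, so b[k] = k^2 + 2k − 2 for all k ≥ 1.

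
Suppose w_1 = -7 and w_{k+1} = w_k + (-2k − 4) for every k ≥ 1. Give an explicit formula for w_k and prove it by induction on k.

Claim: w_k = -k^2 − 3k − 3.

Base case: w_1 = -7, and -1^2 − 3·1 − 3 = -7.
Assume w_r = -r^2 − 3r − 3.
Then w_{r+1} = w_r + (-2r − 4) = (-r^2 − 3r − 3) + (-2r − 4) = -r^2 − 5r − 7,
and -(r+1)^2 − 3·(r+1) − 3 = -r^2 − 5r − 7.
By induction, w_k = -k^2 − 3k − 3 for all k ≥ 1.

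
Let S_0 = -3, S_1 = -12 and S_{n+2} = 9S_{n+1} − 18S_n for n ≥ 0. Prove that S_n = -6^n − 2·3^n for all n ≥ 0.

Base cases: S_0 = -3 and -6^0 − 2·3^0 = -3; S_1 = -12 and -6^1 − 2·3^1 = -12.
Assume S_j = -6^j − 2·3^j for all 0 ≤ j ≤ r, where r ≥ 1.
Then S_{r+1} = 9S_r − 18S_{r−1} = 9·(-6^r − 2·3^r) − 18·(-6^{r−1} − 2·3^{r−1}) = -(9·6 − 18)6^{r−1} − 2·(9·3 − 18)3^{r−1} = -36·6^{r−1} − 18·3^{r−1} = -6^{r+1} − 2·3^{r+1}.
This completes the inductive step, so S_n = -6^n − 2·3^n for all n ≥ 0.

S_n = -6^n − 2·3^n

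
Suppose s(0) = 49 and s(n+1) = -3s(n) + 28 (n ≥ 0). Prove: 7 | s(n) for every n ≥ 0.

Base case: s(0) = 49 = 7·7, so 7 | s(0).
Assume 7 | s(r), so s(r) = 7t for some integer t.
Then s(r+1) = -3s(r) + 28 = -3·(7t) + 28 = 7(-3t + 4), so 7 | s(r+1).
So the property holds for r+1, and by induction 7 | s(n) for all n ≥ 0.

7 | s(n)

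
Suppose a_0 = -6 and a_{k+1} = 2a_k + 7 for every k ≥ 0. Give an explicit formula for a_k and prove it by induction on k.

Claim: a_k = 2^k − 7.

Base case: a_0 = -6, and 2^0 − 7 = 1 − 7 = -6.
Assume a_r = 2^r − 7 for some r ≥ 0.
Then a_{r+1} = 2a_r + 7 = 2·(2^r − 7) + 7 = 2^{r+1} − 14 + 7 = 2^{r+1} − 7.
So the formula holds for r+1, and by induction a_k = 2^k − 7 for all k ≥ 0.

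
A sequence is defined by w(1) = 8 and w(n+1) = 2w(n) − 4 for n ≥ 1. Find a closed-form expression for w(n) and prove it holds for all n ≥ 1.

Claim: w(n) = 2^{n+1} + 4.

Base case: w(1) = 8, and 2^{1+1} + 4 = 4 + 4 = 8.
Assume w(m) = 2^{m+1} + 4 for some m ≥ 1.
Then w(m+1) = 2w(m) − 4 = 2·(2^{m+1} + 4) − 4 = 2^{m+2} + 8 − 4 = 2^{m+2} + 4.
By induction, w(n) = 2^{n+1} + 4 for all n ≥ 1.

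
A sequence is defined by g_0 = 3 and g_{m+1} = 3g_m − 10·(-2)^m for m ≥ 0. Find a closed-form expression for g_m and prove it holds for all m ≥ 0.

Claim: g_m = 3^m + 2·(-2)^m.

Base case: g_0 = 3, and 3^0 + 2·(-2)^0 = 1 + 2 = 3.
Assume g_r = 3^r + 2·(-2)^r for some r ≥ 0.
Then g_{r+1} = 3g_r − 10·(-2)^r = 3·(3^r + 2·(-2)^r) − 10·(-2)^r = 3^{r+1} + 6·(-2)^r − 10·(-2)^r = 3^{r+1} − 4·(-2)^r = 3^{r+1} + 2·(-2)^{r+1}.
Hence g_m = 3^m + 2·(-2)^m for every m ≥ 0, by induction.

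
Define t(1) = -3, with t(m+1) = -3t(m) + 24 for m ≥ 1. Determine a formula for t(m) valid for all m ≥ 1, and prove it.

Claim: t(m) = 3·(-3)^m + 6.

Base case: t(1) = -3, and 3·(-3)^1 + 6 = -9 + 6 = -3.
Assume t(k) = 3·(-3)^k + 6 for some k ≥ 1.
Then t(k+1) = -3t(k) + 24 = -3·(3·(-3)^k + 6) + 24 = -9·(-3)^k − 18 + 24 = 3·(-3)^{k+1} + 6.
By induction, t(m) = 3·(-3)^m + 6 for all m ≥ 1.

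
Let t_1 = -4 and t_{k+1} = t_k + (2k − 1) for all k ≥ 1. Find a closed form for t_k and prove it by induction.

Claim: t_k = k^2 − 2k − 3.

Base case: t_1 = -4, and 1^2 − 2·1 − 3 = -4.
Assume t_r = r^2 − 2r − 3.
Then t_{r+1} = t_r + (2r − 1) = (r^2 − 2r − 3) + (2r − 1) = r^2 − 4,
and (r+1)^2 − 2·(r+1) − 3 = r^2 − 4.
By induction, t_k = k^2 − 2k − 3 for all k ≥ 1.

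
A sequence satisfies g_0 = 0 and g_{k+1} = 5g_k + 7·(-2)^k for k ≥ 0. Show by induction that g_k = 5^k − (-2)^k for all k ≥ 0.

Base case: g_0 = 0, and 5^0 − (-2)^0 = 1 − 1 = 0.
Assume g_j = 5^j − (-2)^j for some j ≥ 0.
Then g_{j+1} = 5g_j + 7·(-2)^j = 5·(5^j − (-2)^j) + 7·(-2)^j = 5^{j+1} − 5·(-2)^j + 7·(-2)^j = 5^{j+1} + 2·(-2)^j = 5^{j+1} − (-2)^{j+1}.
Hence g_k = 5^k − (-2)^k for every k ≥ 0, by induction.

g_k = 5^k − (-2)^k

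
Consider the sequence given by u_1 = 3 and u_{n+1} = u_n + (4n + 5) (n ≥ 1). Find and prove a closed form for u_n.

Claim: u_n = 2n^2 + 3n − 2.

Base case: u_1 = 3, and 2·1^2 + 3·1 − 2 = 3.
Assume u_m = 2m^2 + 3m − 2.
Then u_{m+1} = u_m + (4m + 5) = (2m^2 + 3m − 2) + (4m + 5) = 2m^2 + 7m + 3,
and 2·(m+1)^2 + 3·(m+1) − 2 = 2m^2 + 7m + 3.
This completes the inductive step, so u_n = 2n^2 + 3n − 2 for all n ≥ 1.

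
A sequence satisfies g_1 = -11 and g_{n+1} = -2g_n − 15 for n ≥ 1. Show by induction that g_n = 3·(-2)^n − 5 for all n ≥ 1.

Base case: g_1 = -11, and 3·(-2)^1 − 5 = -6 − 5 = -11.
Assume g_m = 3·(-2)^m − 5 for some m ≥ 1.
Then g_{m+1} = -2g_m − 15 = -2·(3·(-2)^m − 5) − 15 = -6·(-2)^m + 10 − 15 = 3·(-2)^{m+1} − 5.
Hence g_n = 3·(-2)^n − 5 for every n ≥ 1, by induction.

g_n = 3·(-2)^n − 5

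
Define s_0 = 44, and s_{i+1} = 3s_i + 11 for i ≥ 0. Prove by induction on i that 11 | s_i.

Base case: s_0 = 44 = 11·4, so 11 | s_0.
Assume 11 | s_k, so s_k = 11t for some integer t.
Then s_{k+1} = 3s_k + 11 = 3·(11t) + 11 = 11(3t + 1), so 11 | s_{k+1}.
So the property holds for k+1, and by induction 11 | s_i for all i ≥ 0.

11 | s_i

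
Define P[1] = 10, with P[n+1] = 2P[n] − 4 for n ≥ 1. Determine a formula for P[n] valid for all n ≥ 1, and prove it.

Claim: P[n] = 3·2^n + 4.

Base case: P[1] = 10, and 3·2^1 + 4 = 6 + 4 = 10.
Assume P[m] = 3·2^m + 4 for some m ≥ 1.
Then P[m+1] = 2P[m] − 4 = 2·(3·2^m + 4) − 4 = 6·2^m + 8 − 4 = 3·2^{m+1} + 4.
This completes the inductive step, so P[n] = 3·2^n + 4 for all n ≥ 1.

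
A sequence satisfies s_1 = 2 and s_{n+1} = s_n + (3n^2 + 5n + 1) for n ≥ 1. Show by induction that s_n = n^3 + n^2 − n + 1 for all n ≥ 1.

Base case: s_1 = 2, and 1^3 + 1^2 − 1 + 1 = 2.
Assume s_m = m^3 + m^2 − m + 1.
Then s_{m+1} = s_m + (3m^2 + 5m + 1) = (m^3 + m^2 − m + 1) + (3m^2 + 5m + 1) = m^3 + 4m^2 + 4m + 2,
and (m+1)^3 + (m+1)^2 − (m+1) + 1 = m^3 + 4m^2 + 4m + 2.
By induction, s_n = n^3 + n^2 − n + 1 for all n ≥ 1.

s_n = n^3 + n^2 − n + 1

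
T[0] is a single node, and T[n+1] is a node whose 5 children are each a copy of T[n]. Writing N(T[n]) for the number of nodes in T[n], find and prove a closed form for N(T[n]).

Claim: N(T[n]) = (5^{n+1} − 1)/4.

Base case: N(T[0]) = 1, and (5^{0+1} − 1)/4 = 1.
Assume N(T[j]) = (5^{j+1} − 1)/4.
Then N(T[j+1]) = 1 + 5N(T[j]) = 1 + 5·(5^{j+1} − 1)/4 = 1 + (5^{j+2} − 5)/4 = (4 + 5^{j+2} − 5)/4 = (5^{j+2} − 1)/4.
By induction, N(T[n]) = (5^{n+1} − 1)/4 for all n ≥ 0.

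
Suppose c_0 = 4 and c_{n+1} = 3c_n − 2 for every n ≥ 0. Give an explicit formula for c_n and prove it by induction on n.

Claim: c_n = 3^{n+1} + 1.

Base case: c_0 = 4, and 3^{0+1} + 1 = 3 + 1 = 4.
Assume c_r = 3^{r+1} + 1 for some r ≥ 0.
Then c_{r+1} = 3c_r − 2 = 3·(3^{r+1} + 1) − 2 = 3^{r+2} + 3 − 2 = 3^{r+2} + 1.
This completes the inductive step, so c_n = 3^{n+1} + 1 for all n ≥ 0.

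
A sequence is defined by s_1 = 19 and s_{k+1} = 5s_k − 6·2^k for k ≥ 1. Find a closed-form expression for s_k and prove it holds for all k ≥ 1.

Claim: s_k = 3·5^k + 2·2^k.

Base case: s_1 = 19, and 3·5^1 + 2·2^1 = 15 + 4 = 19.
Assume s_r = 3·5^r + 2·2^r for some r ≥ 1.
Then s_{r+1} = 5s_r − 6·2^r = 5·(3·5^r + 2·2^r) − 6·2^r = 3·5^{r+1} + 10·2^r − 6·2^r = 3·5^{r+1} + 4·2^r = 3·5^{r+1} + 2·2^{r+1}.
This completes the inductive step, so s_k = 3·5^k + 2·2^k for all k ≥ 1.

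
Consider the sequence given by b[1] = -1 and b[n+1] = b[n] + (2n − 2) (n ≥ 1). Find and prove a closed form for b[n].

Claim: b[n] = n^2 − 3n + 1.

Base case: b[1] = -1, and 1^2 − 3·1 + 1 = -1.
Assume b[j] = j^2 − 3j + 1.
Then b[j+1] = b[j] + (2j − 2) = (j^2 − 3j + 1) + (2j − 2) = j^2 − j − 1,
and (j+1)^2 − 3·(j+1) + 1 = j^2 − j − 1.
This completes the inductive step, so b[n] = n^2 − 3n + 1 for all n ≥ 1.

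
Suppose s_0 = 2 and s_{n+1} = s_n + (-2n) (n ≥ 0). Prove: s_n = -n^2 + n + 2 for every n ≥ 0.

Base case: s_0 = 2, and -0^2 + 0 + 2 = 2.
Assume s_k = -k^2 + k + 2.
Then s_{k+1} = s_k + (-2k) = (-k^2 + k + 2) + (-2k) = -k^2 − k + 2,
and -(k+1)^2 + (k+1) + 2 = -k^2 − k + 2.
This completes the inductive step, so s_n = -n^2 + n + 2 for all n ≥ 0.

s_n = -n^2 + n + 2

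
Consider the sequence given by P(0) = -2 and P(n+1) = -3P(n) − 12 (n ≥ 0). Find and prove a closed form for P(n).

Claim: P(n) = (-3)^n − 3.

Base case: P(0) = -2, and (-3)^0 − 3 = 1 − 3 = -2.
Assume P(j) = (-3)^j − 3 for some j ≥ 0.
Then P(j+1) = -3P(j) − 12 = -3·((-3)^j − 3) − 12 = -3·(-3)^j + 9 − 12 = (-3)^{j+1} − 3.
This completes the inductive step, so P(n) = (-3)^n − 3 for all n ≥ 0.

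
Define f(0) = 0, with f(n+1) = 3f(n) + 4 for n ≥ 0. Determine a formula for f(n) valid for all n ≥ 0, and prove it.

Claim: f(n) = 2·3^n − 2.

Base case: f(0) = 0, and 2·3^0 − 2 = 2 − 2 = 0.
Assume f(j) = 2·3^j − 2 for some j ≥ 0.
Then f(j+1) = 3f(j) + 4 = 3·(2·3^j − 2) + 4 = 6·3^j − 6 + 4 = 2·3^{j+1} − 2.
By induction, f(n) = 2·3^n − 2 for all n ≥ 0.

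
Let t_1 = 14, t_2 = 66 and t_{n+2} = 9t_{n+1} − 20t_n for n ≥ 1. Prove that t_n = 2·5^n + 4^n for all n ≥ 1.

Base cases: t_1 = 14 and 2·5^1 + 4^1 = 14; t_2 = 66 and 2·5^2 + 4^2 = 66.
Assume t_j = 2·5^j + 4^j for all 1 ≤ j ≤ k, where k ≥ 2.
Then t_{k+1} = 9t_k − 20t_{k−1} = 9·(2·5^k + 4^k) − 20·(2·5^{k−1} + 4^{k−1}) = 2·(9·5 − 20)5^{k−1} + (9·4 − 20)4^{k−1} = 50·5^{k−1} + 16·4^{k−1} = 2·5^{k+1} + 4^{k+1}.
So the formula holds for k+1, and by strong induction t_n = 2·5^n + 4^n for all n ≥ 1.

t_n = 2·5^n + 4^n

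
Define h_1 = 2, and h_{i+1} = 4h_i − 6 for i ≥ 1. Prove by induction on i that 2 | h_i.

Base case: h_1 = 2 = 2·1, so 2 | h_1.
Assume 2 | h_j, so h_j = 2t for some integer t.
Then h_{j+1} = 4h_j − 6 = 4·(2t) − 6 = 2(4t − 3), so 2 | h_{j+1}.
So the property holds for j+1, and by induction 2 | h_i for all i ≥ 1.

2 | h_i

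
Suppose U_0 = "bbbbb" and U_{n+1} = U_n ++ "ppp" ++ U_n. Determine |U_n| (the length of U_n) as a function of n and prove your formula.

Claim: |U_n| = 2^{n+3} − 3.

Base case: |U_0| = 5, and 2^{0+3} − 3 = 5.
Assume |U_j| = 2^{j+3} − 3.
Then |U_{j+1}| = |U_j| + 3 + |U_j| = 2|U_j| + 3 = 2(2^{j+3} − 3) + 3 = 2^{j+1+3} − 6 + 3 = 2^{j+1+3} − 3.
So the formula holds for j+1, and by induction |U_n| = 2^{n+3} − 3 for all n ≥ 0.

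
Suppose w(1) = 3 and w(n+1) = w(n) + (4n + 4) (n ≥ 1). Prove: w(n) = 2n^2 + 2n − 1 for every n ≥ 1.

Base case: w(1) = 3, and 2·1^2 + 2·1 − 1 = 3.
Assume w(j) = 2j^2 + 2j − 1.
Then w(j+1) = w(j) + (4j + 4) = (2j^2 + 2j − 1) + (4j + 4) = 2j^2 + 6j + 3,
and 2·(j+1)^2 + 2·(j+1) − 1 = 2j^2 + 6j + 3.
By induction, w(n) = 2n^2 + 2n − 1 for all n ≥ 1.

w(n) = 2n^2 + 2n − 1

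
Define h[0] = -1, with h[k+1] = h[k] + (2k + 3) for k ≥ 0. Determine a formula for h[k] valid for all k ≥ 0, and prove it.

Claim: h[k] = k^2 + 2k − 1.

Base case: h[0] = -1, and 0^2 + 2·0 − 1 = -1.
Assume h[r] = r^2 + 2r − 1.
Then h[r+1] = h[r] + (2r + 3) = (r^2 + 2r − 1) + (2r + 3) = r^2 + 4r + 2,
and (r+1)^2 + 2·(r+1) − 1 = r^2 + 4r + 2.
Hence h[k] = k^2 + 2k − 1 for every k ≥ 0, by induction.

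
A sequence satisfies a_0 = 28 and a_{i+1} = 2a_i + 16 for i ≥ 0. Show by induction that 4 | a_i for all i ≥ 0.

Base case: a_0 = 28 = 4·7, so 4 | a_0.
Assume 4 | a_j, so a_j = 4t for some integer t.
Then a_{j+1} = 2a_j + 16 = 2·(4t) + 16 = 4(2t + 4), so 4 | a_{j+1}.
This completes the inductive step, so 4 | a_i for all i ≥ 0.

4 | a_i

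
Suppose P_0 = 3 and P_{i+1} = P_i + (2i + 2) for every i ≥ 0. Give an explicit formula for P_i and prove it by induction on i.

Claim: P_i = i^2 + i + 3.

Base case: P_0 = 3, and 0^2 + 0 + 3 = 3.
Assume P_m = m^2 + m + 3.
Then P_{m+1} = P_m + (2m + 2) = (m^2 + m + 3) + (2m + 2) = m^2 + 3m + 5,
and (m+1)^2 + (m+1) + 3 = m^2 + 3m + 5.
By induction, P_i = i^2 + i + 3 for all i ≥ 0.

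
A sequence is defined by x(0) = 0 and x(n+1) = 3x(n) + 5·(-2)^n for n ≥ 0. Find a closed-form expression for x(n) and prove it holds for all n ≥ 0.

Claim: x(n) = 3^n − (-2)^n.

Base case: x(0) = 0, and 3^0 − (-2)^0 = 1 − 1 = 0.
Assume x(k) = 3^k − (-2)^k for some k ≥ 0.
Then x(k+1) = 3x(k) + 5·(-2)^k = 3·(3^k − (-2)^k) + 5·(-2)^k = 3^{k+1} − 3·(-2)^k + 5·(-2)^k = 3^{k+1} + 2·(-2)^k = 3^{k+1} − (-2)^{k+1}.
This completes the inductive step, so x(n) = 3^n − (-2)^n for all n ≥ 0.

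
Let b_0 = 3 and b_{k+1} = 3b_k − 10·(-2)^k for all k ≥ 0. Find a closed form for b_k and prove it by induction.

Claim: b_k = 3^k + 2·(-2)^k.

Base case: b_0 = 3, and 3^0 + 2·(-2)^0 = 1 + 2 = 3.
Assume b_j = 3^j + 2·(-2)^j for some j ≥ 0.
Then b_{j+1} = 3b_j − 10·(-2)^j = 3·(3^j + 2·(-2)^j) − 10·(-2)^j = 3^{j+1} + 6·(-2)^j − 10·(-2)^j = 3^{j+1} − 4·(-2)^j = 3^{j+1} + 2·(-2)^{j+1}.
This completes the inductive step, so b_k = 3^k + 2·(-2)^k for all k ≥ 0.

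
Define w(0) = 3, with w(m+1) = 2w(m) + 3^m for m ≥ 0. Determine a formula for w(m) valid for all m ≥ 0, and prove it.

Claim: w(m) = 2·2^m + 3^m.

Base case: w(0) = 3, and 2·2^0 + 3^0 = 2 + 1 = 3.
Assume w(r) = 2·2^r + 3^r for some r ≥ 0.
Then w(r+1) = 2w(r) + 3^r = 2·(2·2^r + 3^r) + 3^r = 2·2^{r+1} + 2·3^r + 3^r = 2·2^{r+1} + 3·3^r = 2·2^{r+1} + 3^{r+1}.
Hence w(m) = 2·2^m + 3^m for every m ≥ 0, by induction.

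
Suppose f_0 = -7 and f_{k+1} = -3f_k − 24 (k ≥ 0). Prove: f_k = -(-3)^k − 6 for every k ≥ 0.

Base case: f_0 = -7, and -(-3)^0 − 6 = -1 − 6 = -7.
Assume f_m = -(-3)^m − 6 for some m ≥ 0.
Then f_{m+1} = -3f_m − 24 = -3·(-(-3)^m − 6) − 24 = 3·(-3)^m + 18 − 24 = -(-3)^{m+1} − 6.
By induction, f_k = -(-3)^k − 6 for all k ≥ 0.

f_k = -(-3)^k − 6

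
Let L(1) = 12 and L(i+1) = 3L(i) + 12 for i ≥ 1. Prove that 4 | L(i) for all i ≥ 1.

Base case: L(1) = 12 = 4·3, so 4 | L(1).
Assume 4 | L(k), so L(k) = 4t for some integer t.
Then L(k+1) = 3L(k) + 12 = 3·(4t) + 12 = 4(3t + 3), so 4 | L(k+1).
So the property holds for k+1, and by induction 4 | L(i) for all i ≥ 1.

4 | L(i)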